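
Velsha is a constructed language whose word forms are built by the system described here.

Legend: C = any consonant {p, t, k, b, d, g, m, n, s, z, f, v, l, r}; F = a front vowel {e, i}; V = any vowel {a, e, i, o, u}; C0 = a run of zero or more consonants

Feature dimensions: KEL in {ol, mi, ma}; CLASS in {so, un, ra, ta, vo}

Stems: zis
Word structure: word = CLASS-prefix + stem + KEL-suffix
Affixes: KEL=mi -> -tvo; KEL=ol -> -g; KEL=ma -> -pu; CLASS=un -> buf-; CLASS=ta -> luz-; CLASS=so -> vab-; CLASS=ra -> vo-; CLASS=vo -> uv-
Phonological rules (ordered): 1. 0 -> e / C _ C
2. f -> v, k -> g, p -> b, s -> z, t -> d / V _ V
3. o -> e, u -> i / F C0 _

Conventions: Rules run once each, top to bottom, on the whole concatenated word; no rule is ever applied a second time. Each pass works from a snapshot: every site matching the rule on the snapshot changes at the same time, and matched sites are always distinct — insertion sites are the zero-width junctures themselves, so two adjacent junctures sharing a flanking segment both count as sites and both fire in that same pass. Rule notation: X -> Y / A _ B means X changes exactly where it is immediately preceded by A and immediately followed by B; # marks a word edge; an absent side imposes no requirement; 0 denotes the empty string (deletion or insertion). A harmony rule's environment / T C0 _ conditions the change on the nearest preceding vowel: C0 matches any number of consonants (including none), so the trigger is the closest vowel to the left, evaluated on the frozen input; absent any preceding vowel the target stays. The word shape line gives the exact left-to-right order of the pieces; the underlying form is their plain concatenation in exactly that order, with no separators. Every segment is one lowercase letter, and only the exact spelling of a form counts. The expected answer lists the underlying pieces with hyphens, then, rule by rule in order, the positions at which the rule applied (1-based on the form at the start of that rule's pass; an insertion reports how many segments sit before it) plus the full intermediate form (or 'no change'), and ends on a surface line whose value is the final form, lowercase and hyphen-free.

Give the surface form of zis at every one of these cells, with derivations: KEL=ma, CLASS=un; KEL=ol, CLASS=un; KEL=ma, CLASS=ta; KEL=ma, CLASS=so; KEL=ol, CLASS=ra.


cell KEL=ma, CLASS=un:
underlying: buf-zis-pu
1. 0 -> e / C _ C: inserts after position(s) 3, 6: bufezisepu
2. f -> v, k -> g, p -> b, s -> z, t -> d / V _ V: fires at position(s) 3, 7, 9: buvezizebu
3. o -> e, u -> i / F C0 _: fires at position(s) 10: buvezizebi
surface: buvezizebi

cell KEL=ol, CLASS=un:
underlying: buf-zis-g
1. 0 -> e / C _ C: inserts after position(s) 3, 6: bufeziseg
2. f -> v, k -> g, p -> b, s -> z, t -> d / V _ V: fires at position(s) 3, 7: buvezizeg
3. o -> e, u -> i / F C0 _: no change
surface: buvezizeg

cell KEL=ma, CLASS=ta:
underlying: luz-zis-pu
1. 0 -> e / C _ C: inserts after position(s) 3, 6: luzezisepu
2. f -> v, k -> g, p -> b, s -> z, t -> d / V _ V: fires at position(s) 7, 9: luzezizebu
3. o -> e, u -> i / F C0 _: fires at position(s) 10: luzezizebi
surface: luzezizebi

cell KEL=ma, CLASS=so:
underlying: vab-zis-pu
1. 0 -> e / C _ C: inserts after position(s) 3, 6: vabezisepu
2. f -> v, k -> g, p -> b, s -> z, t -> d / V _ V: fires at position(s) 7, 9: vabezizebu
3. o -> e, u -> i / F C0 _: fires at position(s) 10: vabezizebi
surface: vabezizebi

cell KEL=ol, CLASS=ra:
underlying: vo-zis-g
1. 0 -> e / C _ C: inserts after position(s) 5: voziseg
2. f -> v, k -> g, p -> b, s -> z, t -> d / V _ V: fires at position(s) 5: vozizeg
3. o -> e, u -> i / F C0 _: no change
surface: vozizeg


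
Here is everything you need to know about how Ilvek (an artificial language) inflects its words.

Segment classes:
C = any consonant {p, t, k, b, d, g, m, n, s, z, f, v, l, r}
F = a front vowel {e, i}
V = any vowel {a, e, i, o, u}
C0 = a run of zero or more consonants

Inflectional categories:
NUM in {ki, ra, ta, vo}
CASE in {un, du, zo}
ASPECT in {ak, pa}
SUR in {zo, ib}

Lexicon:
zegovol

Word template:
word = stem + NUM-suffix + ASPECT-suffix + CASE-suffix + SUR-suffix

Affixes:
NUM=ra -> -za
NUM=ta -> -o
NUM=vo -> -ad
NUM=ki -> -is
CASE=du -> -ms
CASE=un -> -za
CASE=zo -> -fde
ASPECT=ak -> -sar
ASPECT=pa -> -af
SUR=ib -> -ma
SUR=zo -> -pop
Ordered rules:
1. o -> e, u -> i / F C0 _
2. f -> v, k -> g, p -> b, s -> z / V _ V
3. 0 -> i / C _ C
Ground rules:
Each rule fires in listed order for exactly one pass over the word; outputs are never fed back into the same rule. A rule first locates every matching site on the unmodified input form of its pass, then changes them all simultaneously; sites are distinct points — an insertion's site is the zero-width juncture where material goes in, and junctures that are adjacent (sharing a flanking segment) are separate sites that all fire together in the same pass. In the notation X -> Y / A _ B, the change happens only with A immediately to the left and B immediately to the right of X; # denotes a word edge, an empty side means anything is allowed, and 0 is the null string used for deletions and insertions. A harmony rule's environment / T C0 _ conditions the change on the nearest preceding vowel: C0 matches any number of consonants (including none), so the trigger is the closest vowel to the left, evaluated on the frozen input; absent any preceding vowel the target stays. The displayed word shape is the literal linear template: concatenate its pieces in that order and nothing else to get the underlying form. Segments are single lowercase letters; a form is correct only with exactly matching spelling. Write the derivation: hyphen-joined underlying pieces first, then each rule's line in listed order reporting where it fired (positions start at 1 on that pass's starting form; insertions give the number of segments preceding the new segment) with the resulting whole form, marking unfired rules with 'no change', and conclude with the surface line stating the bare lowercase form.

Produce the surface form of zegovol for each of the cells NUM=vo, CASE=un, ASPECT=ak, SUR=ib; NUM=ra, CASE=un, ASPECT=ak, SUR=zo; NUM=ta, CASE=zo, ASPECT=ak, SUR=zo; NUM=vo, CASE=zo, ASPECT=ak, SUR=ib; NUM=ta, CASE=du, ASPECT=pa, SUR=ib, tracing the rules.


cell NUM=vo, CASE=un, ASPECT=ak, SUR=ib:
underlying: zegovol-ad-sar-za-ma
1. o -> e, u -> i / F C0 _: fires at position(s) 4: zegevoladsarzama
2. f -> v, k -> g, p -> b, s -> z / V _ V: no change
3. 0 -> i / C _ C: inserts after position(s) 9, 12: zegevoladisarizama
surface: zegevoladisarizama

cell NUM=ra, CASE=un, ASPECT=ak, SUR=zo:
underlying: zegovol-za-sar-za-pop
1. o -> e, u -> i / F C0 _: fires at position(s) 4: zegevolzasarzapop
2. f -> v, k -> g, p -> b, s -> z / V _ V: fires at position(s) 10, 15: zegevolzazarzabop
3. 0 -> i / C _ C: inserts after position(s) 7, 12: zegevolizazarizabop
surface: zegevolizazarizabop

cell NUM=ta, CASE=zo, ASPECT=ak, SUR=zo:
underlying: zegovol-o-sar-fde-pop
1. o -> e, u -> i / F C0 _: fires at position(s) 4, 16: zegevolosarfdepep
2. f -> v, k -> g, p -> b, s -> z / V _ V: fires at position(s) 9, 15: zegevolozarfdebep
3. 0 -> i / C _ C: inserts after position(s) 11, 12: zegevolozarifidebep
surface: zegevolozarifidebep

cell NUM=vo, CASE=zo, ASPECT=ak, SUR=ib:
underlying: zegovol-ad-sar-fde-ma
1. o -> e, u -> i / F C0 _: fires at position(s) 4: zegevoladsarfdema
2. f -> v, k -> g, p -> b, s -> z / V _ V: no change
3. 0 -> i / C _ C: inserts after position(s) 9, 12, 13: zegevoladisarifidema
surface: zegevoladisarifidema

cell NUM=ta, CASE=du, ASPECT=pa, SUR=ib:
underlying: zegovol-o-af-ms-ma
1. o -> e, u -> i / F C0 _: fires at position(s) 4: zegevoloafmsma
2. f -> v, k -> g, p -> b, s -> z / V _ V: no change
3. 0 -> i / C _ C: inserts after position(s) 10, 11, 12: zegevoloafimisima
surface: zegevoloafimisima


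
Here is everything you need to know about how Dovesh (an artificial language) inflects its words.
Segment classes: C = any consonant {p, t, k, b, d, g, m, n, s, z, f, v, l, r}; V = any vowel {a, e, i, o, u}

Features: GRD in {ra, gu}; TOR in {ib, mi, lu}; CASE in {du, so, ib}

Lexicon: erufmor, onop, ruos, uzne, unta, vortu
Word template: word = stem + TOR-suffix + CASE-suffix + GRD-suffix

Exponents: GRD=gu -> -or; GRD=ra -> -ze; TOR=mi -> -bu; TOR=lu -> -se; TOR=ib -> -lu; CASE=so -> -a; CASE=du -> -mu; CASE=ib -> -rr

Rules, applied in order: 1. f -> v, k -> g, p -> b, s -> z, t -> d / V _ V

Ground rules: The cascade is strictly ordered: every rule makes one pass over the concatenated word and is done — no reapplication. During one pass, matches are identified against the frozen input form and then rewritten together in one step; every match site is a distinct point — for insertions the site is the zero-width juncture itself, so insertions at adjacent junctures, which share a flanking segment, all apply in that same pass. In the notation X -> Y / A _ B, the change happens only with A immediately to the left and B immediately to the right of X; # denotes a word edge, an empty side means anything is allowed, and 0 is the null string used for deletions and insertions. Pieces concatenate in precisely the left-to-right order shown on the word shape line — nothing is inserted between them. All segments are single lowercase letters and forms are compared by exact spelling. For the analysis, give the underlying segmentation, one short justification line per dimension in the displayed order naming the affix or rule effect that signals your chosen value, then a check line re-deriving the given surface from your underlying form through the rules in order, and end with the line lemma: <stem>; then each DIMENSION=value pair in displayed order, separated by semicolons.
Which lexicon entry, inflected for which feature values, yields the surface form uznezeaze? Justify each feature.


underlying: uzne-se-a-ze
GRD=ra - signalled by the affix -ze
TOR=lu - signalled by the affix -se
CASE=so - signalled by the affix -a
check: uzneseaze -> uznezeaze
lemma: uzne; GRD=ra; TOR=lu; CASE=so


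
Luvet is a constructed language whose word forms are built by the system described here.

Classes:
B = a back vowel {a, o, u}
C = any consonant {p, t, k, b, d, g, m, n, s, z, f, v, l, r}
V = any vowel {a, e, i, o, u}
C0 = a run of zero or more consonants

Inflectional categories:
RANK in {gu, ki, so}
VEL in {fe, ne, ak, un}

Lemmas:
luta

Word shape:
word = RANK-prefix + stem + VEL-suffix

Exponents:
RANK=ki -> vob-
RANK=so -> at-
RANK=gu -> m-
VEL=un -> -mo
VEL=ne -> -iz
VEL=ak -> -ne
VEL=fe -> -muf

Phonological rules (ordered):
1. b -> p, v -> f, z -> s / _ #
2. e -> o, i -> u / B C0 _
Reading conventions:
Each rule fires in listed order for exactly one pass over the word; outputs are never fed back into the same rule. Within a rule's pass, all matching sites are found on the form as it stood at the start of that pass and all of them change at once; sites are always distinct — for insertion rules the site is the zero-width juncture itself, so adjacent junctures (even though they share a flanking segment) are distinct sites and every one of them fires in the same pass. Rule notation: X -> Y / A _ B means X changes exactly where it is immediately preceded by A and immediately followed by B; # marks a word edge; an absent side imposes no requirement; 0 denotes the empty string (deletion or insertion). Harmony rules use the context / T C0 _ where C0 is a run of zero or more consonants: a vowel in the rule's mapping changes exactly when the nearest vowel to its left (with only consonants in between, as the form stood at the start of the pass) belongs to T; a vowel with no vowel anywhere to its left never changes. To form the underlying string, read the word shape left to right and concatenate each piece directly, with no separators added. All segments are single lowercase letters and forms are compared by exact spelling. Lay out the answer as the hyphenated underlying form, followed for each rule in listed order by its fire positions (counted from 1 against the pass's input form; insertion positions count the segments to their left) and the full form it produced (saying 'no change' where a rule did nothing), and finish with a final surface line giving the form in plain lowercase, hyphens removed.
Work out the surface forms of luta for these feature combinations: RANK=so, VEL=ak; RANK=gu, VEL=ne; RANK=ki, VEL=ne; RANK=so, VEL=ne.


cell RANK=so, VEL=ak:
underlying: at-luta-ne
1. b -> p, v -> f, z -> s / _ #: no change
2. e -> o, i -> u / B C0 _: fires at position(s) 8: atlutano
surface: atlutano

cell RANK=gu, VEL=ne:
underlying: m-luta-iz
1. b -> p, v -> f, z -> s / _ #: fires at position(s) 7: mlutais
2. e -> o, i -> u / B C0 _: fires at position(s) 6: mlutaus
surface: mlutaus

cell RANK=ki, VEL=ne:
underlying: vob-luta-iz
1. b -> p, v -> f, z -> s / _ #: fires at position(s) 9: voblutais
2. e -> o, i -> u / B C0 _: fires at position(s) 8: voblutaus
surface: voblutaus

cell RANK=so, VEL=ne:
underlying: at-luta-iz
1. b -> p, v -> f, z -> s / _ #: fires at position(s) 8: atlutais
2. e -> o, i -> u / B C0 _: fires at position(s) 7: atlutaus
surface: atlutaus


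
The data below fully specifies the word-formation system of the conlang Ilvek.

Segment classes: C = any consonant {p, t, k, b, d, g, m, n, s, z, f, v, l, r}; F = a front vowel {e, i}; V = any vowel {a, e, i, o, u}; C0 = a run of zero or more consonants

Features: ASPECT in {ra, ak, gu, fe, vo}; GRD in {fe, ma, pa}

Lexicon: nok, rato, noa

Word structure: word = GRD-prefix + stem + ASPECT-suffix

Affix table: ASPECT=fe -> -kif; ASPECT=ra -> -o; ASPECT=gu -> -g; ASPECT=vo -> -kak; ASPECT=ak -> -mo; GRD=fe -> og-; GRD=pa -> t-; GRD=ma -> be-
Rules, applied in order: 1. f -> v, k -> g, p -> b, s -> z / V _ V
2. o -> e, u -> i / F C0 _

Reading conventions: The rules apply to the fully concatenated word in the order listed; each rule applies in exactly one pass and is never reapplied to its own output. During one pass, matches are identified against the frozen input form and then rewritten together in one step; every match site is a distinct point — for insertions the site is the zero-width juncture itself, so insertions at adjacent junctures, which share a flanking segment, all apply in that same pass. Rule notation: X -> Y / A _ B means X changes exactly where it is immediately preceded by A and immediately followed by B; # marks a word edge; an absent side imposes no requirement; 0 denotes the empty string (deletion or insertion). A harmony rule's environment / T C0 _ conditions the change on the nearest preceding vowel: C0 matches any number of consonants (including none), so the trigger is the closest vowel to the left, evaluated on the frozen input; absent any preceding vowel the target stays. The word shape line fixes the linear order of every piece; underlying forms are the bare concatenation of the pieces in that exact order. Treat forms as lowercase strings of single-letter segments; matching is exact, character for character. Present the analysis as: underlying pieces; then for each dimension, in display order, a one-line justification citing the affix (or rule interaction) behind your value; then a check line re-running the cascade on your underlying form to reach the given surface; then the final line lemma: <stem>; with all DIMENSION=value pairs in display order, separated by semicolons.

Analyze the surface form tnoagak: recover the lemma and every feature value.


underlying: t-noa-kak
ASPECT=vo - signalled by the affix -kak
GRD=pa - signalled by the affix t-
check: tnoakak -> tnoagak -> tnoagak
lemma: noa; ASPECT=vo; GRD=pa


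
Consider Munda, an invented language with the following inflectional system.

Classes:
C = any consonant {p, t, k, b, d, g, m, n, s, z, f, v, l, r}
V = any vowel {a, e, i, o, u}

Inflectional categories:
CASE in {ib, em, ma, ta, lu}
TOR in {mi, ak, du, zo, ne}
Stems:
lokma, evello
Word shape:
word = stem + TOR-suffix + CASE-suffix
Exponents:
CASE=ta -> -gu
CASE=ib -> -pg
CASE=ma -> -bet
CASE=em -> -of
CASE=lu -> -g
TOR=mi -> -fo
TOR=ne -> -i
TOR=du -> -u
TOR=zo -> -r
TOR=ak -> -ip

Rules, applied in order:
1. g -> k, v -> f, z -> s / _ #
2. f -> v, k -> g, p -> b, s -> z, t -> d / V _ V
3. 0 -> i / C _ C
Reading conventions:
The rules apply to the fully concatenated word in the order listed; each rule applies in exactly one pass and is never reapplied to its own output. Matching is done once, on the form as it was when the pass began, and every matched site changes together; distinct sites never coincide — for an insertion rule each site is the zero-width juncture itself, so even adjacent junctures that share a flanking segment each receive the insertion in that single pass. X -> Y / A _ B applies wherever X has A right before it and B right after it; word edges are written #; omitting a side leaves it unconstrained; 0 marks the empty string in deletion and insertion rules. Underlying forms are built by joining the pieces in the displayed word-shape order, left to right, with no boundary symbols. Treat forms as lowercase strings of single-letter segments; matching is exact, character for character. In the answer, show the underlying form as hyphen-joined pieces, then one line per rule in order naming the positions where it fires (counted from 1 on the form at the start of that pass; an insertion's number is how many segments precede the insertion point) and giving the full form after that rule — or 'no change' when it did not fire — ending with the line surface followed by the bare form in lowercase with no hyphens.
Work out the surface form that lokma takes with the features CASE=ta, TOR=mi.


underlying: lokma-fo-gu
1. g -> k, v -> f, z -> s / _ #: no change
2. f -> v, k -> g, p -> b, s -> z, t -> d / V _ V: fires at position(s) 6: lokmavogu
3. 0 -> i / C _ C: inserts after position(s) 3: lokimavogu
surface: lokimavogu


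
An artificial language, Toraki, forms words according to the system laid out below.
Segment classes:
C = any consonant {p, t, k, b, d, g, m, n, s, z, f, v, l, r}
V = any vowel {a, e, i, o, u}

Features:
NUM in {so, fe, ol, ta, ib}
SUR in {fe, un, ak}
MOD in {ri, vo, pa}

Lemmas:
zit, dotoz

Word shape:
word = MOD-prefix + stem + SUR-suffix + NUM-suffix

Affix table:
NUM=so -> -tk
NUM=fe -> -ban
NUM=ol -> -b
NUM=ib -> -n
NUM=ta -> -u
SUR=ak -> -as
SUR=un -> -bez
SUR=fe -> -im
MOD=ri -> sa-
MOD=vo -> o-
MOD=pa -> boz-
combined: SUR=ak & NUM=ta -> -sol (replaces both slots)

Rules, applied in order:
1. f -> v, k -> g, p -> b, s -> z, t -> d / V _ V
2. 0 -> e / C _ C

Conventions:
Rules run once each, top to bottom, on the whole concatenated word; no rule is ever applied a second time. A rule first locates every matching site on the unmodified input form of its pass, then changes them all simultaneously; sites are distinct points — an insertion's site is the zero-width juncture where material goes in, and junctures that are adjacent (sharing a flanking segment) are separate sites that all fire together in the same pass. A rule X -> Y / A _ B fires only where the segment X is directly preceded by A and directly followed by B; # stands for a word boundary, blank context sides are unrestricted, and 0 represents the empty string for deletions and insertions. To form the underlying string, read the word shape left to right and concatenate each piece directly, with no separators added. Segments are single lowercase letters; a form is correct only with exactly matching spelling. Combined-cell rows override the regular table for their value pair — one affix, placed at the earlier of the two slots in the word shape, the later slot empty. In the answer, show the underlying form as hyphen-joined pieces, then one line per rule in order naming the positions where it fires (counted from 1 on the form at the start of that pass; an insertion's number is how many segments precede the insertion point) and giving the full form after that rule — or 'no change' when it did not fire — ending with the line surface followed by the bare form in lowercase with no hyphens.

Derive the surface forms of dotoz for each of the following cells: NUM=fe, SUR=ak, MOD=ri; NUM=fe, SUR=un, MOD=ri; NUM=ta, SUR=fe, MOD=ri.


cell NUM=fe, SUR=ak, MOD=ri:
underlying: sa-dotoz-as-ban
1. f -> v, k -> g, p -> b, s -> z, t -> d / V _ V: fires at position(s) 5: sadodozasban
2. 0 -> e / C _ C: inserts after position(s) 9: sadodozaseban
surface: sadodozaseban

cell NUM=fe, SUR=un, MOD=ri:
underlying: sa-dotoz-bez-ban
1. f -> v, k -> g, p -> b, s -> z, t -> d / V _ V: fires at position(s) 5: sadodozbezban
2. 0 -> e / C _ C: inserts after position(s) 7, 10: sadodozebezeban
surface: sadodozebezeban

cell NUM=ta, SUR=fe, MOD=ri:
underlying: sa-dotoz-im-u
1. f -> v, k -> g, p -> b, s -> z, t -> d / V _ V: fires at position(s) 5: sadodozimu
2. 0 -> e / C _ C: no change
surface: sadodozimu


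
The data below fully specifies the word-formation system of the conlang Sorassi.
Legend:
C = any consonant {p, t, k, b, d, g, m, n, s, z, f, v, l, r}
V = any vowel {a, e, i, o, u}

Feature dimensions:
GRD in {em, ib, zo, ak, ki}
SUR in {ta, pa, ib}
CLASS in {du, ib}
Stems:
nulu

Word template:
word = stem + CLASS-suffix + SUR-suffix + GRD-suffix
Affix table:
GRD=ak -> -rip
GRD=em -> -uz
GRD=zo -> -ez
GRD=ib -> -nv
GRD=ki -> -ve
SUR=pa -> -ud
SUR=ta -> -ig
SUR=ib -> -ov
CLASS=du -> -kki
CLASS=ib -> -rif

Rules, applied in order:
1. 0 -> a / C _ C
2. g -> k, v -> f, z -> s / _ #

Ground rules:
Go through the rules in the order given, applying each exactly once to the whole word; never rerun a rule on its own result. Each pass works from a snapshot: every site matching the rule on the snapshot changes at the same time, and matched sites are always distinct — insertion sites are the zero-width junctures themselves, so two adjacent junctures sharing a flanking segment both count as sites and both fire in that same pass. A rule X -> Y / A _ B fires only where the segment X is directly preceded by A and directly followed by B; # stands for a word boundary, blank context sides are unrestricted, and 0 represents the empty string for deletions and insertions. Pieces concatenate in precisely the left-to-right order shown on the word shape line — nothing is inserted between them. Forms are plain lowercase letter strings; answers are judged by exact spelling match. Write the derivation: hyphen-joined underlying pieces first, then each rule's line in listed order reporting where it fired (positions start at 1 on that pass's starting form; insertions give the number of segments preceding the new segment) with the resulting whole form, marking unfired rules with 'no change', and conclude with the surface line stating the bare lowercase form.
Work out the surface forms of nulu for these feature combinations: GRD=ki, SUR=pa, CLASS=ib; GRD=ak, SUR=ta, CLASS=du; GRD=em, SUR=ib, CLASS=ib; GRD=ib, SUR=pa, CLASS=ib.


cell GRD=ki, SUR=pa, CLASS=ib:
underlying: nulu-rif-ud-ve
1. 0 -> a / C _ C: inserts after position(s) 9: nulurifudave
2. g -> k, v -> f, z -> s / _ #: no change
surface: nulurifudave

cell GRD=ak, SUR=ta, CLASS=du:
underlying: nulu-kki-ig-rip
1. 0 -> a / C _ C: inserts after position(s) 5, 9: nulukakiigarip
2. g -> k, v -> f, z -> s / _ #: no change
surface: nulukakiigarip

cell GRD=em, SUR=ib, CLASS=ib:
underlying: nulu-rif-ov-uz
1. 0 -> a / C _ C: no change
2. g -> k, v -> f, z -> s / _ #: fires at position(s) 11: nulurifovus
surface: nulurifovus

cell GRD=ib, SUR=pa, CLASS=ib:
underlying: nulu-rif-ud-nv
1. 0 -> a / C _ C: inserts after position(s) 9, 10: nulurifudanav
2. g -> k, v -> f, z -> s / _ #: fires at position(s) 13: nulurifudanaf
surface: nulurifudanaf


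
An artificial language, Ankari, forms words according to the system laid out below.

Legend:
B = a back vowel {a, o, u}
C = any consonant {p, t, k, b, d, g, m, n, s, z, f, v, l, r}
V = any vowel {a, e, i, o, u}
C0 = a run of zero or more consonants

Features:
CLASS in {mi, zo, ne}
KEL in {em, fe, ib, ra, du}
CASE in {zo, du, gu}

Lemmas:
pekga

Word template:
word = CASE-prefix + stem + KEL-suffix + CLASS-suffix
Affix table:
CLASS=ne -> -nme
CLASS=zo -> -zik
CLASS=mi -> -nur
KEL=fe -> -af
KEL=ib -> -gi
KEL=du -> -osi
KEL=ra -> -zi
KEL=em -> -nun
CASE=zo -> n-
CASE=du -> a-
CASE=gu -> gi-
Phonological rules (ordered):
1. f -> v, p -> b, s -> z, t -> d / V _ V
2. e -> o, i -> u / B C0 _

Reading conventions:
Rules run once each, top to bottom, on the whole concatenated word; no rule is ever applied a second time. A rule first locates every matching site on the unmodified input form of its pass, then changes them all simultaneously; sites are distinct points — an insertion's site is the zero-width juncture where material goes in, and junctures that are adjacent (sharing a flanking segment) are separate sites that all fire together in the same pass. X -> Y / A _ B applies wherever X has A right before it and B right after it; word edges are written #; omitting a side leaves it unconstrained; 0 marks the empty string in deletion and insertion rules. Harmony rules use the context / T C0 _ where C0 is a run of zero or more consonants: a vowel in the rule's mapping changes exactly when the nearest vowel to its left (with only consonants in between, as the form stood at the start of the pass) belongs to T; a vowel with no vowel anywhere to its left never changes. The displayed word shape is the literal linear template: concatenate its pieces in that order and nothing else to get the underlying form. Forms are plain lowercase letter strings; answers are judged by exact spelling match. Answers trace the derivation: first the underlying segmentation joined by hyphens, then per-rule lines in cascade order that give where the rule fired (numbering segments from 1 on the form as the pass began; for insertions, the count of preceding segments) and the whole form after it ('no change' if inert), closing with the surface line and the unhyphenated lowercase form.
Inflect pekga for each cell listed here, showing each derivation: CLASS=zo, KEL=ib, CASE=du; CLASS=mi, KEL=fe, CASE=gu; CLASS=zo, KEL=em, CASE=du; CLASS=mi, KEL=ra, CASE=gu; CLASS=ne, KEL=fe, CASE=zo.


cell CLASS=zo, KEL=ib, CASE=du:
underlying: a-pekga-gi-zik
1. f -> v, p -> b, s -> z, t -> d / V _ V: fires at position(s) 2: abekgagizik
2. e -> o, i -> u / B C0 _: fires at position(s) 3, 8: abokgaguzik
surface: abokgaguzik

cell CLASS=mi, KEL=fe, CASE=gu:
underlying: gi-pekga-af-nur
1. f -> v, p -> b, s -> z, t -> d / V _ V: fires at position(s) 3: gibekgaafnur
2. e -> o, i -> u / B C0 _: no change
surface: gibekgaafnur

cell CLASS=zo, KEL=em, CASE=du:
underlying: a-pekga-nun-zik
1. f -> v, p -> b, s -> z, t -> d / V _ V: fires at position(s) 2: abekganunzik
2. e -> o, i -> u / B C0 _: fires at position(s) 3, 11: abokganunzuk
surface: abokganunzuk

cell CLASS=mi, KEL=ra, CASE=gu:
underlying: gi-pekga-zi-nur
1. f -> v, p -> b, s -> z, t -> d / V _ V: fires at position(s) 3: gibekgazinur
2. e -> o, i -> u / B C0 _: fires at position(s) 9: gibekgazunur
surface: gibekgazunur

cell CLASS=ne, KEL=fe, CASE=zo:
underlying: n-pekga-af-nme
1. f -> v, p -> b, s -> z, t -> d / V _ V: no change
2. e -> o, i -> u / B C0 _: fires at position(s) 11: npekgaafnmo
surface: npekgaafnmo


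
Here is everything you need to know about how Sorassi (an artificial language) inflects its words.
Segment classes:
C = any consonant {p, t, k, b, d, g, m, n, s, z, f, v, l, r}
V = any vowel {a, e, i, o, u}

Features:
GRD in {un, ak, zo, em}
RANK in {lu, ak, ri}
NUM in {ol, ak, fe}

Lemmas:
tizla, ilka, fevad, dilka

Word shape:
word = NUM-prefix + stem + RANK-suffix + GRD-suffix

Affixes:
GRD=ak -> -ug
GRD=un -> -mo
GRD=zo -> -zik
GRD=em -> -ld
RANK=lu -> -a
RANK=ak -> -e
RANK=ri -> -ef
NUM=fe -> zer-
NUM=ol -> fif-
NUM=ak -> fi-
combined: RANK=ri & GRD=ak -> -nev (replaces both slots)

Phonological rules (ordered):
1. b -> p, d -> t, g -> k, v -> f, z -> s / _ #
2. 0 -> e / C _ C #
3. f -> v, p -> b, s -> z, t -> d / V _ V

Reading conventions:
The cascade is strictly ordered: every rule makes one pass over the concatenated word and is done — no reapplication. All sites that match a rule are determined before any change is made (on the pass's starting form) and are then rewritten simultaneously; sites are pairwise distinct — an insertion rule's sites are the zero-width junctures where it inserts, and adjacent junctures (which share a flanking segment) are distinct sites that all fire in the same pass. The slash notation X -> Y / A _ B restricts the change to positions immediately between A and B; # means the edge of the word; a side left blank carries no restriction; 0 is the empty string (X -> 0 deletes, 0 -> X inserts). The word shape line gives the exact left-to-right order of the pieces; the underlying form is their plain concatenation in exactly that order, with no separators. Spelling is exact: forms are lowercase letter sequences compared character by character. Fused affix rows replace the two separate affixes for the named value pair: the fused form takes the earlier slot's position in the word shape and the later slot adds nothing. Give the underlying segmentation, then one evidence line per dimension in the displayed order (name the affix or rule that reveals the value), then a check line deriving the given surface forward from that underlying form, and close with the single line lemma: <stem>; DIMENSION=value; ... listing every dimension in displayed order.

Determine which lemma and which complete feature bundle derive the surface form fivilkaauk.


underlying: fif-ilka-a-ug
GRD=ak - signalled by the affix -ug
RANK=lu - signalled by the affix -a
NUM=ol - signalled by the affix fif-
check: fifilkaaug -> fifilkaauk -> fifilkaauk -> fivilkaauk
lemma: ilka; GRD=ak; RANK=lu; NUM=ol


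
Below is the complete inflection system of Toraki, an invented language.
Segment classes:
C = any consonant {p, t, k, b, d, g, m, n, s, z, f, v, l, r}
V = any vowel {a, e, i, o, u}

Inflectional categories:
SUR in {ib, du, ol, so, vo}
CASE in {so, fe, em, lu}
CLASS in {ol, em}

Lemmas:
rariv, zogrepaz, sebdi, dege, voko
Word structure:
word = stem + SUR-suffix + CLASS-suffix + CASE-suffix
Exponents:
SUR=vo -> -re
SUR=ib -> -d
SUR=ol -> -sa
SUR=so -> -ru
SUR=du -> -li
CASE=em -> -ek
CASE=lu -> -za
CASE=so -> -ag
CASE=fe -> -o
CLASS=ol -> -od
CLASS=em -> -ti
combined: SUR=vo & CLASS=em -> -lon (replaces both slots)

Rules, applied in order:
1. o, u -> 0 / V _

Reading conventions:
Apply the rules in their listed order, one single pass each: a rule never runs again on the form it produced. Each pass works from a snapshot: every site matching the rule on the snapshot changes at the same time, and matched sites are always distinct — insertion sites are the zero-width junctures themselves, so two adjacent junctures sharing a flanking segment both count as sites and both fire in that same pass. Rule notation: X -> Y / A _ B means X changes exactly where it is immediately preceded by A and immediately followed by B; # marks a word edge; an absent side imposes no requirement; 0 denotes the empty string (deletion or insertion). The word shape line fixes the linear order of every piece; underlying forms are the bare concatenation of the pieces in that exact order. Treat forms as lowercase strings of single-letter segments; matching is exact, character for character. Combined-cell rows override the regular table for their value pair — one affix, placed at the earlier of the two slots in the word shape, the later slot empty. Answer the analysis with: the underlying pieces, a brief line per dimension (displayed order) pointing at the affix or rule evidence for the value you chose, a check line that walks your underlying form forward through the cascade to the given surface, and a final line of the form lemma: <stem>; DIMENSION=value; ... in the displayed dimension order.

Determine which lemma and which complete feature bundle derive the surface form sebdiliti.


underlying: sebdi-li-ti-o
SUR=du - signalled by the affix -li
CASE=fe - signalled by the affix -o
CLASS=em - signalled by the affix -ti
check: sebdilitio -> sebdiliti
lemma: sebdi; SUR=du; CASE=fe; CLASS=em


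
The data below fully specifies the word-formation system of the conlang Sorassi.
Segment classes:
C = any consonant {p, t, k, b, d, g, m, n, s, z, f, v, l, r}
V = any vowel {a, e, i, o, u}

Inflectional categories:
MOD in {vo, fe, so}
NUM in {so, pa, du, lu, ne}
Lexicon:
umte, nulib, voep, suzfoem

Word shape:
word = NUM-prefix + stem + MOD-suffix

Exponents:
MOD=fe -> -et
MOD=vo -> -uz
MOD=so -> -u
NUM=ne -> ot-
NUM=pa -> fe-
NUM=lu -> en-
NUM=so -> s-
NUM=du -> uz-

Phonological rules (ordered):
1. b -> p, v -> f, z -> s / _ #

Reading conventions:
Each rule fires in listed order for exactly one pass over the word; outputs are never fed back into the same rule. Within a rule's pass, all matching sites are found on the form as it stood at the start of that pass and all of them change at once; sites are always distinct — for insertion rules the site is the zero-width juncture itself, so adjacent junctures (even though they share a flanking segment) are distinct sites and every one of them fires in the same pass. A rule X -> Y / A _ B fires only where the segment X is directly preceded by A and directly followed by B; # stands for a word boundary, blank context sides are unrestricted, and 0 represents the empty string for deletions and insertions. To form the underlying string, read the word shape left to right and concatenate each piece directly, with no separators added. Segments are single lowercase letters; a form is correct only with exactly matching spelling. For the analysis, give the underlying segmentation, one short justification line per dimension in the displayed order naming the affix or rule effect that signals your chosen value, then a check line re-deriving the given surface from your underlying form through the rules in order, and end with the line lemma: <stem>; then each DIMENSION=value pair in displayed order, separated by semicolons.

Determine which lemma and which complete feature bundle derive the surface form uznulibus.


underlying: uz-nulib-uz
MOD=vo - signalled by the affix -uz
NUM=du - signalled by the affix uz-
check: uznulibuz -> uznulibus
lemma: nulib; MOD=vo; NUM=du


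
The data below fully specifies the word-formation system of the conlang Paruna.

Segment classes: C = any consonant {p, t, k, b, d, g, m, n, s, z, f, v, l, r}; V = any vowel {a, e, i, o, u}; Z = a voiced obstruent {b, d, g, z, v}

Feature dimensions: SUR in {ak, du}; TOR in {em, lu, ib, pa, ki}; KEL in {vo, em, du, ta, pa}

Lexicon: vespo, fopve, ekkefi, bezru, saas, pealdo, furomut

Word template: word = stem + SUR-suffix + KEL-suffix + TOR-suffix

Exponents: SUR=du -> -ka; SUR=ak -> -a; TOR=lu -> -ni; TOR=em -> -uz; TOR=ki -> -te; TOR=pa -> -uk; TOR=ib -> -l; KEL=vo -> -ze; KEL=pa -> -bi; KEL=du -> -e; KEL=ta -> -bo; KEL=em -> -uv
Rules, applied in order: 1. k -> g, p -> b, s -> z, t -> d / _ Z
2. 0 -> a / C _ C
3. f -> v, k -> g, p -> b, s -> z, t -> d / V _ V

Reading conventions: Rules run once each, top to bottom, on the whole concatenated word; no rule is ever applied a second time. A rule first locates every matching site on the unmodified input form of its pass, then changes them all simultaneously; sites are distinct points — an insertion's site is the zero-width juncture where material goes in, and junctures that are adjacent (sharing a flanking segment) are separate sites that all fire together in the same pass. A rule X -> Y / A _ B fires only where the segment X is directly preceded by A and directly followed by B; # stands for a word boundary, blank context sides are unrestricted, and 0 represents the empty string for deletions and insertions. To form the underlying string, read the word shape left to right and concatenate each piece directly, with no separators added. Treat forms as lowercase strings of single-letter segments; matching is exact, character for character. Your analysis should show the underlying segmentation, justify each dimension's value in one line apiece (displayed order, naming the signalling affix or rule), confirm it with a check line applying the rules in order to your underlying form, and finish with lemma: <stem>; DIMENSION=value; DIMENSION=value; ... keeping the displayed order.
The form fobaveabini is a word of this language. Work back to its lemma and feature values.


underlying: fopve-a-bi-ni
SUR=ak - signalled by the affix -a
TOR=lu - signalled by the affix -ni
KEL=pa - signalled by the affix -bi
check: fopveabini -> fobveabini -> fobaveabini -> fobaveabini
lemma: fopve; SUR=ak; TOR=lu; KEL=pa


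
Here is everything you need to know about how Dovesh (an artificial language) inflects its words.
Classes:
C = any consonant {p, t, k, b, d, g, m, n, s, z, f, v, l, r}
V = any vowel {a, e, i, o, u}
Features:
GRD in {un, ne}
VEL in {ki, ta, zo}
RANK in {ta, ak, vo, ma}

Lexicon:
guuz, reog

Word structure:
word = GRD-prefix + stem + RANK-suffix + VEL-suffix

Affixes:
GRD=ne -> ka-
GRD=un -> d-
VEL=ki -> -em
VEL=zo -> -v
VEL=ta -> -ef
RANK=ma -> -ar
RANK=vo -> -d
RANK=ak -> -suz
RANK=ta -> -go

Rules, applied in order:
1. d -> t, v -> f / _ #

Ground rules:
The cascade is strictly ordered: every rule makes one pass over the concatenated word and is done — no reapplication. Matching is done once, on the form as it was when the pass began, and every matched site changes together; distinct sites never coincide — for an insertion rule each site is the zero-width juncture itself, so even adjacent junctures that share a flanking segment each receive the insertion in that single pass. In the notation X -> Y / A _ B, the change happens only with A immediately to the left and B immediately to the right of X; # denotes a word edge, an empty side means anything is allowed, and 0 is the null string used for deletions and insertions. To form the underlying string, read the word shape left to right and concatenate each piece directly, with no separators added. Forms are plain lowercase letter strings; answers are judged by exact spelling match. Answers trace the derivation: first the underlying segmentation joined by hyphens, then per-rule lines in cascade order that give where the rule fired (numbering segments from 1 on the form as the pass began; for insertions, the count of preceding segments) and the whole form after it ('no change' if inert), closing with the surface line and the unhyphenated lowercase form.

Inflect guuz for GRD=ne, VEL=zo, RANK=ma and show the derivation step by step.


underlying: ka-guuz-ar-v
1. d -> t, v -> f / _ #: fires at position(s) 9: kaguuzarf
surface: kaguuzarf


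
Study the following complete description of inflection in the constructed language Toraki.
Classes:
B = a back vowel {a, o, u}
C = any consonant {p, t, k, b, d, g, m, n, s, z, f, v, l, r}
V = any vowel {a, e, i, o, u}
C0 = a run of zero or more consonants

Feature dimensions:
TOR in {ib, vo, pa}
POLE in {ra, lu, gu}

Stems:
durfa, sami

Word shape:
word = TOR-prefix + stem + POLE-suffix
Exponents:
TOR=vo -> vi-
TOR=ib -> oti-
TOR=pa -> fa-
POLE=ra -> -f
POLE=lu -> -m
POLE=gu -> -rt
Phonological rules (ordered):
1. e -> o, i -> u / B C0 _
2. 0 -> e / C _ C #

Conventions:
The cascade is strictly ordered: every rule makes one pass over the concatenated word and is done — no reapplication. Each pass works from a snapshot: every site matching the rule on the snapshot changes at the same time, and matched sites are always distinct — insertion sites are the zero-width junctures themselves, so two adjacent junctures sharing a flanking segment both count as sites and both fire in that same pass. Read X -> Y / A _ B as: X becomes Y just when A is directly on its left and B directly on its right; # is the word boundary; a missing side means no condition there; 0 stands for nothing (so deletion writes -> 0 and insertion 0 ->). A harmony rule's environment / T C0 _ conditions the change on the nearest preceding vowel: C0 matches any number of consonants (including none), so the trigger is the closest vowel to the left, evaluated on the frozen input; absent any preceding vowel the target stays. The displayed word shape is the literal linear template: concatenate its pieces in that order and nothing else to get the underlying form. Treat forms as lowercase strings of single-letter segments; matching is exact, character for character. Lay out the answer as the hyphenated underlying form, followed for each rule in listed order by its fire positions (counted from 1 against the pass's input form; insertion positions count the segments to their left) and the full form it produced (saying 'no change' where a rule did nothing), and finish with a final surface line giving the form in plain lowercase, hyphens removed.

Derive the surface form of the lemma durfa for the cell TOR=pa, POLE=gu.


underlying: fa-durfa-rt
1. e -> o, i -> u / B C0 _: no change
2. 0 -> e / C _ C #: inserts after position(s) 8: fadurfaret
surface: fadurfaret
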